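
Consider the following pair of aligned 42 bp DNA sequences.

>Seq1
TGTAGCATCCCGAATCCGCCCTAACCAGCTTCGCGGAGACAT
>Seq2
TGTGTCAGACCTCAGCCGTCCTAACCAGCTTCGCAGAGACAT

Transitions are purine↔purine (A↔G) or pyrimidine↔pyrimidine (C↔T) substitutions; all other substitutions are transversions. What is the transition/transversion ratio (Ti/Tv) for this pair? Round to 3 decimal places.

Mismatches occur at site 4 (A/G, transition), site 5 (G/T, transversion), site 8 (T/G, transversion), site 9 (C/A, transversion), site 12 (G/T, transversion), site 13 (A/C, transversion), site 15 (T/G, transversion), site 19 (C/T, transition), site 35 (G/A, transition).
Of the 9 differences, 3 transitions and 6 transversions, so Ti/Tv = 3/6 = 0.500.

0.500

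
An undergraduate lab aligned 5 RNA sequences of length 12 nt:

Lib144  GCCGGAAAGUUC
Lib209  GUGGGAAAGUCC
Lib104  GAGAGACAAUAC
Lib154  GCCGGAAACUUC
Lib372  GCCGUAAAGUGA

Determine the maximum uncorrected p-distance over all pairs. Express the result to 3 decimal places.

0.667

Pairwise Hamming distances:
  Lib144 vs Lib209: 3
  Lib144 vs Lib104: 6
  Lib144 vs Lib154: 1
  Lib144 vs Lib372: 3
  Lib209 vs Lib104: 5
  Lib209 vs Lib154: 4
  Lib209 vs Lib372: 5
  Lib104 vs Lib154: 6
  Lib104 vs Lib372: 8
  Lib154 vs Lib372: 4
The largest is 8 mismatches, between Lib104 and Lib372; p = 8/12 = 0.667.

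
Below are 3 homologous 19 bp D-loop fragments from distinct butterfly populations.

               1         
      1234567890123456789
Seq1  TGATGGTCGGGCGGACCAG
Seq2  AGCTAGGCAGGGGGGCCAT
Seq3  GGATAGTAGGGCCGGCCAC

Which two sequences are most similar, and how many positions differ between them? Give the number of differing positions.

Pairwise Hamming distances:
  Seq1 vs Seq2: 8
  Seq1 vs Seq3: 6
  Seq2 vs Seq3: 8
The smallest is 6, between Seq1 and Seq3.

6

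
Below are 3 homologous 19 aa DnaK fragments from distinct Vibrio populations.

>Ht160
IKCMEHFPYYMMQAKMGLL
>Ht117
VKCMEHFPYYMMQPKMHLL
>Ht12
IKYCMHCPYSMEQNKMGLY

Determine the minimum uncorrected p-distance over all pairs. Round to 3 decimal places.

0.158

Pairwise Hamming distances:
  Ht160 vs Ht117: 3
  Ht160 vs Ht12: 8
  Ht117 vs Ht12: 10
The smallest is 3 mismatches, between Ht160 and Ht117; p = 3/19 = 0.158.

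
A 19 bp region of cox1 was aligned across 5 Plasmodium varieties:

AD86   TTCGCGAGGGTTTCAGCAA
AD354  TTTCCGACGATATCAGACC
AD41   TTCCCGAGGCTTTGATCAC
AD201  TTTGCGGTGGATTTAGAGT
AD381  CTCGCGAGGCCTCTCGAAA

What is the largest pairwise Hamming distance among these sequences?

Pairwise Hamming distances:
  AD86 vs AD354: 8
  AD86 vs AD41: 5
  AD86 vs AD201: 8
  AD86 vs AD381: 7
  AD354 vs AD41: 8
  AD354 vs AD201: 9
  AD354 vs AD381: 12
  AD41 vs AD201: 11
  AD41 vs AD381: 9
  AD201 vs AD381: 10
The largest is 12, between AD354 and AD381.

12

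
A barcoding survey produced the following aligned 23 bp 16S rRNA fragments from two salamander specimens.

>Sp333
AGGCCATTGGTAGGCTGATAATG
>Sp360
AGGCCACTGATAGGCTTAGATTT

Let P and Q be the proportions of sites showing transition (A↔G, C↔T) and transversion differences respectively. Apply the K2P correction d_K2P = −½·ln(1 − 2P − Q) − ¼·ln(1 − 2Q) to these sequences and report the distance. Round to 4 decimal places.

0.3206

Mismatches occur at site 7 (T→C, transition), site 10 (G→A, transition), site 17 (G→T, transversion), site 19 (T→G, transversion), site 21 (A→T, transversion), site 23 (G→T, transversion).
Of the 6 differences, 2 transitions and 4 transversions over 23 sites: P = 2/23 = 0.086957, Q = 4/23 = 0.173913.
d = −0.5·ln(0.652173) − 0.25·ln(0.652174) = −0.5·(-0.427445) − 0.25·(-0.427444) = 0.3206.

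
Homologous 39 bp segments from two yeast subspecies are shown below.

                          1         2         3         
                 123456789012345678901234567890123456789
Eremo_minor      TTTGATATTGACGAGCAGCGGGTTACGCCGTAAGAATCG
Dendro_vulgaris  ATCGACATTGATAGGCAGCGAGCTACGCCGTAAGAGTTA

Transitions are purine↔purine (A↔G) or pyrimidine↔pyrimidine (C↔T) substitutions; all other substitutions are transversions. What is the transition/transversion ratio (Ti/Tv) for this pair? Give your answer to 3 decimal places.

The sequences differ at positions 1 (T/A, transversion), 3 (T/C, transition), 6 (T/C, transition), 12 (C/T, transition), 13 (G/A, transition), 14 (A/G, transition), 21 (G/A, transition), 23 (T/C, transition), 36 (A/G, transition), 38 (C/T, transition), 39 (G/A, transition).
Of the 11 differences, 10 transitions and 1 transversion, so Ti/Tv = 10/1 = 10.000.

10.000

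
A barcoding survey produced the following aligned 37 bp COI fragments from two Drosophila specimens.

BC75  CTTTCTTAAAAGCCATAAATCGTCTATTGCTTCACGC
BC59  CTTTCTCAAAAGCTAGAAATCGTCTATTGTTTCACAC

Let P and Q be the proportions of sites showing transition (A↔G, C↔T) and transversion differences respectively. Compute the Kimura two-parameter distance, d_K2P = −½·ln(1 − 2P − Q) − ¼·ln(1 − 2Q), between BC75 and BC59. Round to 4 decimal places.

Mismatches occur at site 7 (T→C, transition), site 14 (C→T, transition), site 16 (T→G, transversion), site 30 (C→T, transition), site 36 (G→A, transition).
Of the 5 differences, 4 transitions and 1 transversion over 37 sites: P = 4/37 = 0.108108, Q = 1/37 = 0.027027.
d = −0.5·ln(0.756757) − 0.25·ln(0.945946) = −0.5·(-0.278713) − 0.25·(-0.055570) = 0.1532.

0.1532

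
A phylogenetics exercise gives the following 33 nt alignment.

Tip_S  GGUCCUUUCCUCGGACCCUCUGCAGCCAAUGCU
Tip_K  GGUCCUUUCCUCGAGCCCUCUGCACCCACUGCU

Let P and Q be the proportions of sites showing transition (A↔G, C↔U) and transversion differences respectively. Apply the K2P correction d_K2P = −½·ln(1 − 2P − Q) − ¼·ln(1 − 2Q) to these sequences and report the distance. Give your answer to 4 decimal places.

The sequences differ at positions 14 (G/A, transition), 15 (A/G, transition), 25 (G/C, transversion), 29 (A/C, transversion).
Of the 4 differences, 2 transitions and 2 transversions over 33 sites: P = 2/33 = 0.060606, Q = 2/33 = 0.060606.
d = −0.5·ln(0.818182) − 0.25·ln(0.878788) = −0.5·(-0.200670) − 0.25·(-0.129212) = 0.1326.

0.1326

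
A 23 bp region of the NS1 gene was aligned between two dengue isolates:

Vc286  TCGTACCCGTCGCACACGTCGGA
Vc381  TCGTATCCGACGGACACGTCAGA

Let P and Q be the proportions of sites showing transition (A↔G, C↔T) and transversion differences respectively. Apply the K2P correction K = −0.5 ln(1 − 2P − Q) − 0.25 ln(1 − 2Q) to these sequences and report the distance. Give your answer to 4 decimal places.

0.1989

The sequences differ at positions 6 (C/T, transition), 10 (T/A, transversion), 13 (C/G, transversion), 21 (G/A, transition).
Of the 4 differences, 2 transitions and 2 transversions over 23 sites: P = 2/23 = 0.086957, Q = 2/23 = 0.086957.
d = −0.5·ln(0.739129) − 0.25·ln(0.826086) = −0.5·(-0.302283) − 0.25·(-0.191056) = 0.1989.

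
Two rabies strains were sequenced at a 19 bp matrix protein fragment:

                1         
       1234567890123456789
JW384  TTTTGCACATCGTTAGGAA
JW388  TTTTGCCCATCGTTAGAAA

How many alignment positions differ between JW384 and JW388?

Differing sites — 7:A/C; 17:G/A.
That gives 2 mismatches out of 19 aligned sites, so the Hamming distance is 2.

2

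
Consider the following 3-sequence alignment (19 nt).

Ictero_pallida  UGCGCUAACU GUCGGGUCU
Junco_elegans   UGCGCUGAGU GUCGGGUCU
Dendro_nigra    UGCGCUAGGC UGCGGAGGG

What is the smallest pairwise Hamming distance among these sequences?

2

Pairwise Hamming distances:
  Ictero_pallida vs Junco_elegans: 2
  Ictero_pallida vs Dendro_nigra: 9
  Junco_elegans vs Dendro_nigra: 9
The smallest is 2, between Ictero_pallida and Junco_elegans.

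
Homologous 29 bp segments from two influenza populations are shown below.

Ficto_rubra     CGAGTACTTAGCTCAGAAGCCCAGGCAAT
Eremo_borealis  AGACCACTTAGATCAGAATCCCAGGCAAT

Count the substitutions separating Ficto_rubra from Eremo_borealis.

5

The sequences differ at positions 1 (C/A), 4 (G/C), 5 (T/C), 12 (C/A), 19 (G/T).
That gives 5 mismatches out of 29 aligned sites, so the Hamming distance is 5.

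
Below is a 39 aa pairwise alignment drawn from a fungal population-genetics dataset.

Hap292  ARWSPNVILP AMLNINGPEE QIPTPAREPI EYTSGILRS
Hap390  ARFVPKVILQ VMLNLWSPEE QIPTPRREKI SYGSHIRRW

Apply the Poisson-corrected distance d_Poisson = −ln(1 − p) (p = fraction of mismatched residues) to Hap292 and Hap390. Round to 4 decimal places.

The sequences differ at positions 3 (W/F), 4 (S/V), 6 (N/K), 10 (P/Q), 11 (A/V), 15 (I/L), 16 (N/W), 17 (G/S), 26 (A/R), 29 (P/K), 31 (E/S), 33 (T/G), 35 (G/H), 37 (L/R), 39 (S/W).
p = 15/39 = 0.384615.
d = −ln(1 − 0.384615) = −ln(0.615385) = 0.4855.

0.4855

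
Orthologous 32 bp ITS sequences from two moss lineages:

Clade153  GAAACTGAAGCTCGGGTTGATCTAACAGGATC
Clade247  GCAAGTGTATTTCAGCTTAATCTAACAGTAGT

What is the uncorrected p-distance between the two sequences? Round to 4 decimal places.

0.3438

The sequences differ at positions 2 (A/C), 5 (C/G), 8 (A/T), 10 (G/T), 11 (C/T), 14 (G/A), 16 (G/C), 19 (G/A), 29 (G/T), 31 (T/G), 32 (C/T).
There are 11 differences over 32 sites, so p = 11/32 = 0.3438.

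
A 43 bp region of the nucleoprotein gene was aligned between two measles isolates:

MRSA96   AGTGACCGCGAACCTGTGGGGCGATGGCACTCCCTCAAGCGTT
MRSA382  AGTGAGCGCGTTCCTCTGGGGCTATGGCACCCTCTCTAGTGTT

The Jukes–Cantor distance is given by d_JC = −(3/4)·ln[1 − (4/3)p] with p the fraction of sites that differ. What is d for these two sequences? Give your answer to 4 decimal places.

0.2454

The sequences differ at positions 6 (C/G), 11 (A/T), 12 (A/T), 16 (G/C), 23 (G/T), 31 (T/C), 33 (C/T), 37 (A/T), 40 (C/T).
p = 9/43 = 0.209302.
d = −0.75 · ln(1 − (4/3)·0.209302) = −0.75 · ln(0.720931) = −0.75 · (-0.327212) = 0.2454.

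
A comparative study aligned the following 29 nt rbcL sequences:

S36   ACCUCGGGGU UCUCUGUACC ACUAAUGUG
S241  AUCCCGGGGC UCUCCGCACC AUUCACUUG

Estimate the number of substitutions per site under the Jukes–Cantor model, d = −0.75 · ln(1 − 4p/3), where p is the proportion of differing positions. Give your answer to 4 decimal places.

0.4006

Differing sites — 2:C/U; 4:U/C; 10:U/C; 15:U/C; 17:U/C; 22:C/U; 24:A/C; 26:U/C; 27:G/U.
p = 9/29 = 0.310345.
d = −0.75 · ln(1 − (4/3)·0.310345) = −0.75 · ln(0.586207) = −0.75 · (-0.534082) = 0.4006.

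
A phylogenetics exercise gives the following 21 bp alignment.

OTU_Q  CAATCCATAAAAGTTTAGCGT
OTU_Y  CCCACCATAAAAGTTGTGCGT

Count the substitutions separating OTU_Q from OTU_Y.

5

The sequences differ at positions 2 (A/C), 3 (A/C), 4 (T/A), 16 (T/G), 17 (A/T).
That gives 5 mismatches out of 21 aligned sites, so the Hamming distance is 5.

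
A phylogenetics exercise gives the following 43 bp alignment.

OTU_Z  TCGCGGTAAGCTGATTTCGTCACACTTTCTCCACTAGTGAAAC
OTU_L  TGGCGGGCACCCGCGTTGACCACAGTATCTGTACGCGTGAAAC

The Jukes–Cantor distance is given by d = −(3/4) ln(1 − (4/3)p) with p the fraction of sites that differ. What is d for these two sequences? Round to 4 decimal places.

0.5141

The sequences differ at positions 2 (C/G), 7 (T/G), 8 (A/C), 10 (G/C), 12 (T/C), 14 (A/C), 15 (T/G), 18 (C/G), 19 (G/A), 20 (T/C), 25 (C/G), 27 (T/A), 31 (C/G), 32 (C/T), 35 (T/G), 36 (A/C).
p = 16/43 = 0.372093.
d = −0.75 · ln(1 − (4/3)·0.372093) = −0.75 · ln(0.503876) = −0.75 · (-0.685425) = 0.5141.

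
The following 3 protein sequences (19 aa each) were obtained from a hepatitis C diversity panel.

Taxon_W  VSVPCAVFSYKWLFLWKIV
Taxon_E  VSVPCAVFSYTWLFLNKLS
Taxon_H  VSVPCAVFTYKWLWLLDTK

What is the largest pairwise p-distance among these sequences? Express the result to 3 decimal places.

0.368

Pairwise Hamming distances:
  Taxon_W vs Taxon_E: 4
  Taxon_W vs Taxon_H: 6
  Taxon_E vs Taxon_H: 7
The largest is 7 mismatches, between Taxon_E and Taxon_H; p = 7/19 = 0.368.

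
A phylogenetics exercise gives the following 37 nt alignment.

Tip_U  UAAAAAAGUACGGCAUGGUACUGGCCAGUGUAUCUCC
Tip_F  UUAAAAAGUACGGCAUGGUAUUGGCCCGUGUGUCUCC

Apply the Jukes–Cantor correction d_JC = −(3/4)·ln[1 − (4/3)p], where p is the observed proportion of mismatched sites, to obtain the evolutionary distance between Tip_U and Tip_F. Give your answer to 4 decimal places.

0.1167

Mismatches occur at site 2 (A/U), site 21 (C/U), site 27 (A/C), site 32 (A/G).
p = 4/37 = 0.108108.
d = −0.75 · ln(1 − (4/3)·0.108108) = −0.75 · ln(0.855856) = −0.75 · (-0.155653) = 0.1167.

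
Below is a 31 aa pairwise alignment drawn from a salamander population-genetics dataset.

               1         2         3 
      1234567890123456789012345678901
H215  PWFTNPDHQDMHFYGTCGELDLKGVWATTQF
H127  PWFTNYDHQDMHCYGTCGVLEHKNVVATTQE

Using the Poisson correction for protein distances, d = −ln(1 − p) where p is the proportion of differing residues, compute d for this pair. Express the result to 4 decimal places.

0.2985

Mismatches occur at site 6 (P↔Y), site 13 (F↔C), site 19 (E↔V), site 21 (D↔E), site 22 (L↔H), site 24 (G↔N), site 26 (W↔V), site 31 (F↔E).
p = 8/31 = 0.258065.
d = −ln(1 − 0.258065) = −ln(0.741935) = 0.2985.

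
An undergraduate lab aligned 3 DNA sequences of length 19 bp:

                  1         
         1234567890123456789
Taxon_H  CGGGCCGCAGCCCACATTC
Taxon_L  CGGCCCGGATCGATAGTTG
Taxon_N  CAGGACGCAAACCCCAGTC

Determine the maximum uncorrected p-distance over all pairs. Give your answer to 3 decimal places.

0.684

Pairwise Hamming distances:
  Taxon_H vs Taxon_L: 9
  Taxon_H vs Taxon_N: 6
  Taxon_L vs Taxon_N: 13
The largest is 13 mismatches, between Taxon_L and Taxon_N; p = 13/19 = 0.684.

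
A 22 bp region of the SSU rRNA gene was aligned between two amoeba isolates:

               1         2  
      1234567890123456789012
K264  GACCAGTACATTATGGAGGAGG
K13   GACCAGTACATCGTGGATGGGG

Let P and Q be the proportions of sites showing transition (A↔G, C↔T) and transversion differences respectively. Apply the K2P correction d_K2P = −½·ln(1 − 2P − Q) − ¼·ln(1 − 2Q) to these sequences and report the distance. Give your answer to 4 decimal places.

Differing sites — 12:T/C (Ti); 13:A/G (Ti); 18:G/T (Tv); 20:A/G (Ti).
Of the 4 differences, 3 transitions and 1 transversion over 22 sites: P = 3/22 = 0.136364, Q = 1/22 = 0.045455.
d = −0.5·ln(0.681817) − 0.25·ln(0.909090) = −0.5·(-0.382994) − 0.25·(-0.095311) = 0.2153.

0.2153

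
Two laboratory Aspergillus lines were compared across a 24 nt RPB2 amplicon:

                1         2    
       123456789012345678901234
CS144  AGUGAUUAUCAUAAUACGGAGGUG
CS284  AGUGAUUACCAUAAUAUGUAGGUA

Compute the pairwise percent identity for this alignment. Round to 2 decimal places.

Differing sites — 9:U/C; 17:C/U; 19:G/U; 24:G/A.
20 of the 24 sites match, so the percent identity is 20/24 × 100 = 83.33%.

83.33%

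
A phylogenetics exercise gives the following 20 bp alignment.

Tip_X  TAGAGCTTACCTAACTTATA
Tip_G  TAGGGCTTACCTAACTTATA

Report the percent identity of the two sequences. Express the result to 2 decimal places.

95.00%

The sequences differ at position 4 (A/G).
19 of the 20 sites match, so the percent identity is 19/20 × 100 = 95.00%.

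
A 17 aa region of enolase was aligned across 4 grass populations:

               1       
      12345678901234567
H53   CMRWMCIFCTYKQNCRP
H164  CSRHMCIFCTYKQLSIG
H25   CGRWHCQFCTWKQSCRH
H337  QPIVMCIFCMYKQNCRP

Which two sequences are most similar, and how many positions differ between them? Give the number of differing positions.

Pairwise Hamming distances:
  H53 vs H164: 6
  H53 vs H25: 6
  H53 vs H337: 5
  H164 vs H25: 9
  H164 vs H337: 9
  H25 vs H337: 10
The smallest is 5, between H53 and H337.

5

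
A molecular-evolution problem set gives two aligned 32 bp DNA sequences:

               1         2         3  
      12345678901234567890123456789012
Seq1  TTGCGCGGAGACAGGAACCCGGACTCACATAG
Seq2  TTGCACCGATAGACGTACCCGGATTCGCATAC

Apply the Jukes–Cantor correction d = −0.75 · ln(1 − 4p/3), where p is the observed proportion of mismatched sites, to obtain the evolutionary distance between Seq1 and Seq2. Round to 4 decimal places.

Mismatches occur at site 5 (G→A), site 7 (G→C), site 10 (G→T), site 12 (C→G), site 14 (G→C), site 16 (A→T), site 24 (C→T), site 27 (A→G), site 32 (G→C).
p = 9/32 = 0.281250.
d = −0.75 · ln(1 − (4/3)·0.281250) = −0.75 · ln(0.625000) = −0.75 · (-0.470004) = 0.3525.

0.3525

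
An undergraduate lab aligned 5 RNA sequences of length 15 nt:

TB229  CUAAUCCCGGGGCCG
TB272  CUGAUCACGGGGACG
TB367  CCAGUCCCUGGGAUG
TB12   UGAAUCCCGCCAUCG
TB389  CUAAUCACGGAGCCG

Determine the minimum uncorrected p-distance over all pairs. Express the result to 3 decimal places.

0.133

Pairwise Hamming distances:
  TB229 vs TB272: 3
  TB229 vs TB367: 5
  TB229 vs TB12: 6
  TB229 vs TB389: 2
  TB272 vs TB367: 6
  TB272 vs TB12: 8
  TB272 vs TB389: 3
  TB367 vs TB12: 9
  TB367 vs TB389: 7
  TB12 vs TB389: 7
The smallest is 2 mismatches, between TB229 and TB389; p = 2/15 = 0.133.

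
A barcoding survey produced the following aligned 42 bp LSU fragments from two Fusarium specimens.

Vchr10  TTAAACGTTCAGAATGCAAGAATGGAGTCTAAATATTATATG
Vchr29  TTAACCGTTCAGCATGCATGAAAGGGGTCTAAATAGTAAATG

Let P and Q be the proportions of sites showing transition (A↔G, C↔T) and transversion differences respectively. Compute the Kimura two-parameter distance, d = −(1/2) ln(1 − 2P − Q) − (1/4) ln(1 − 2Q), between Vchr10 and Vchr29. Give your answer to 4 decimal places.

Differing sites — 5:A/C (Tv); 13:A/C (Tv); 19:A/T (Tv); 23:T/A (Tv); 26:A/G (Ti); 36:T/G (Tv); 39:T/A (Tv).
Of the 7 differences, 1 transition and 6 transversions over 42 sites: P = 1/42 = 0.023810, Q = 6/42 = 0.142857.
d = −0.5·ln(0.809523) − 0.25·ln(0.714286) = −0.5·(-0.211310) − 0.25·(-0.336472) = 0.1898.

0.1898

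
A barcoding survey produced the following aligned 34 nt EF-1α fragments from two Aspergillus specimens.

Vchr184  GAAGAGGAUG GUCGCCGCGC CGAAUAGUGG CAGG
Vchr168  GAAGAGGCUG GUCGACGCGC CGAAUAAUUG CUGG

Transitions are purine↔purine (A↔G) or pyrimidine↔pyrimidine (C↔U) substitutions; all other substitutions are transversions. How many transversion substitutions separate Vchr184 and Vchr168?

Differing sites — 8:A/C (Tv); 15:C/A (Tv); 27:G/A (Ti); 29:G/U (Tv); 32:A/U (Tv).
Of the 5 differences, 1 transition and 4 transversions, so the answer is 4.

4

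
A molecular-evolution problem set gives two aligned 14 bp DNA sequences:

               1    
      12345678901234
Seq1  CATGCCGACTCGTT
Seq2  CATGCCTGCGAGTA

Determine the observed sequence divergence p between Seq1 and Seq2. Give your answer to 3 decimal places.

Differing sites — 7:G/T; 8:A/G; 10:T/G; 11:C/A; 14:T/A.
There are 5 differences over 14 sites, so p = 5/14 = 0.357.

0.357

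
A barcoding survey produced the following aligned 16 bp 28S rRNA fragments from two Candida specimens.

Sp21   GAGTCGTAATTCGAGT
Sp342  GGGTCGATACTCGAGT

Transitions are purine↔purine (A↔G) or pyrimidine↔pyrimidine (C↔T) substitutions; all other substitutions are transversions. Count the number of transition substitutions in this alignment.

Differing sites — 2:A/G (Ti); 7:T/A (Tv); 8:A/T (Tv); 10:T/C (Ti).
Of the 4 differences, 2 transitions and 2 transversions, so the answer is 2.

2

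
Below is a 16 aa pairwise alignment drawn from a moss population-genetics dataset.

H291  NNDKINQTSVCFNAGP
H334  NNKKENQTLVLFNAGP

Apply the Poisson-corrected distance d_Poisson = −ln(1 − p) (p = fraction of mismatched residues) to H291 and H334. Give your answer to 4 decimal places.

0.2877

The sequences differ at positions 3 (D/K), 5 (I/E), 9 (S/L), 11 (C/L).
p = 4/16 = 0.250000.
d = −ln(1 − 0.250000) = −ln(0.750000) = 0.2877.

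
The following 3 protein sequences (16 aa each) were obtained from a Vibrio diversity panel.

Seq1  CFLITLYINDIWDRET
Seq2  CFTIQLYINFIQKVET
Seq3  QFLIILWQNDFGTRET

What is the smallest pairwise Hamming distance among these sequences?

Pairwise Hamming distances:
  Seq1 vs Seq2: 6
  Seq1 vs Seq3: 7
  Seq2 vs Seq3: 10
The smallest is 6, between Seq1 and Seq2.

6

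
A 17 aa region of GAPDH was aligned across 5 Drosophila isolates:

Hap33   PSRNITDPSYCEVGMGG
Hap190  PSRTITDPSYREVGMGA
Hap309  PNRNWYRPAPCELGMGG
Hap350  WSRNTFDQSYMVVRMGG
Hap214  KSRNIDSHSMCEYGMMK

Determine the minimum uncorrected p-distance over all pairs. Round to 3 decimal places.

Pairwise Hamming distances:
  Hap33 vs Hap190: 3
  Hap33 vs Hap309: 7
  Hap33 vs Hap350: 7
  Hap33 vs Hap214: 8
  Hap190 vs Hap309: 10
  Hap190 vs Hap350: 9
  Hap190 vs Hap214: 10
  Hap309 vs Hap350: 12
  Hap309 vs Hap214: 11
  Hap350 vs Hap214: 12
The smallest is 3 mismatches, between Hap33 and Hap190; p = 3/17 = 0.176.

0.176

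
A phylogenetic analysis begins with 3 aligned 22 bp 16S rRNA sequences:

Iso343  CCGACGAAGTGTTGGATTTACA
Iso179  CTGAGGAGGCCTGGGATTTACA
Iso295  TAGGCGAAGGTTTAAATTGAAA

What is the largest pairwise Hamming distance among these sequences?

12

Pairwise Hamming distances:
  Iso343 vs Iso179: 6
  Iso343 vs Iso295: 9
  Iso179 vs Iso295: 12
The largest is 12, between Iso179 and Iso295.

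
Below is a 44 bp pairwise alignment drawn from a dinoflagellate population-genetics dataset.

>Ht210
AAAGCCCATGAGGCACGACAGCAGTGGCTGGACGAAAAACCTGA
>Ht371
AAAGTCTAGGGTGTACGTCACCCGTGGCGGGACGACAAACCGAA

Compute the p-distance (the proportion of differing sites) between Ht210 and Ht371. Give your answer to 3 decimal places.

0.295

Differing sites — 5:C/T; 7:C/T; 9:T/G; 11:A/G; 12:G/T; 14:C/T; 18:A/T; 21:G/C; 23:A/C; 29:T/G; 36:A/C; 42:T/G; 43:G/A.
There are 13 differences over 44 sites, so p = 13/44 = 0.295.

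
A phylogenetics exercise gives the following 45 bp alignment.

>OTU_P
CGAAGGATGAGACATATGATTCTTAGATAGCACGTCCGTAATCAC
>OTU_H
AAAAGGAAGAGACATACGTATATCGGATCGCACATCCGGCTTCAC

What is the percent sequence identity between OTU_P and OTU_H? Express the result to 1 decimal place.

Differing sites — 1:C/A; 2:G/A; 8:T/A; 17:T/C; 19:A/T; 20:T/A; 22:C/A; 24:T/C; 25:A/G; 29:A/C; 34:G/A; 39:T/G; 40:A/C; 41:A/T.
31 of the 45 sites match, so the percent identity is 31/45 × 100 = 68.9%.

68.9%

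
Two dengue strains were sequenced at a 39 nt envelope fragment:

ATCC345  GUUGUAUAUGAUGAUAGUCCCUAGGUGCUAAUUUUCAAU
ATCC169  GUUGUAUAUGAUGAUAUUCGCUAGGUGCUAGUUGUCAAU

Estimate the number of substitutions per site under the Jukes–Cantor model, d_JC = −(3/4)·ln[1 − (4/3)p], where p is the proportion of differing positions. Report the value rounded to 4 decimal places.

The sequences differ at positions 17 (G/U), 20 (C/G), 31 (A/G), 34 (U/G).
p = 4/39 = 0.102564.
d = −0.75 · ln(1 − (4/3)·0.102564) = −0.75 · ln(0.863248) = −0.75 · (-0.147053) = 0.1103.

0.1103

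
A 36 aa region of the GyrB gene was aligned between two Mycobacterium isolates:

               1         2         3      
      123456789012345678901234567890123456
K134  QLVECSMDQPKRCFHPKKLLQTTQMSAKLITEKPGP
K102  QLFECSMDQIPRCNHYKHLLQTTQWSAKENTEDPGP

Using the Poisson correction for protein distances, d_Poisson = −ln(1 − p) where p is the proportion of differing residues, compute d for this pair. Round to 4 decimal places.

Differing sites — 3:V/F; 10:P/I; 11:K/P; 14:F/N; 16:P/Y; 18:K/H; 25:M/W; 29:L/E; 30:I/N; 33:K/D.
p = 10/36 = 0.277778.
d = −ln(1 − 0.277778) = −ln(0.722222) = 0.3254.

0.3254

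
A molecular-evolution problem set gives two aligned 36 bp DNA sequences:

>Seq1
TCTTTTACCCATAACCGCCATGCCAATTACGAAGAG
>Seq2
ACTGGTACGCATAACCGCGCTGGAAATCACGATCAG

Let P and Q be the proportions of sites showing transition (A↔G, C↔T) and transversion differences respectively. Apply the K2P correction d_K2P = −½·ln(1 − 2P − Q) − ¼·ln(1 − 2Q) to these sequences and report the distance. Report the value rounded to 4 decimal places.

0.4055

Mismatches occur at site 1 (T/A, transversion), site 4 (T/G, transversion), site 5 (T/G, transversion), site 9 (C/G, transversion), site 19 (C/G, transversion), site 20 (A/C, transversion), site 23 (C/G, transversion), site 24 (C/A, transversion), site 28 (T/C, transition), site 33 (A/T, transversion), site 34 (G/C, transversion).
Of the 11 differences, 1 transition and 10 transversions over 36 sites: P = 1/36 = 0.027778, Q = 10/36 = 0.277778.
d = −0.5·ln(0.666666) − 0.25·ln(0.444444) = −0.5·(-0.405466) − 0.25·(-0.810931) = 0.4055.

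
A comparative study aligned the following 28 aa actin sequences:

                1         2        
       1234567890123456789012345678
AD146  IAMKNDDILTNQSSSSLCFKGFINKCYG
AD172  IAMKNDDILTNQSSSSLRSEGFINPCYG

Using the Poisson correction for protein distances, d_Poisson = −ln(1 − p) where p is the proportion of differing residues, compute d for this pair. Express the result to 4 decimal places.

0.1542

Differing sites — 18:C/R; 19:F/S; 20:K/E; 25:K/P.
p = 4/28 = 0.142857.
d = −ln(1 − 0.142857) = −ln(0.857143) = 0.1542.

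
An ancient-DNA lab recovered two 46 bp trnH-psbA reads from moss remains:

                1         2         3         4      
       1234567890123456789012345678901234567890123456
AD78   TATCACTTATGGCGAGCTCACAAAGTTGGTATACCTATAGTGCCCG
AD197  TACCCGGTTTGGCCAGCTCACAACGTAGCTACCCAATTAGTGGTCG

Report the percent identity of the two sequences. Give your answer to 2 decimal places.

65.22%

Mismatches occur at site 3 (T/C), site 5 (A/C), site 6 (C/G), site 7 (T/G), site 9 (A/T), site 14 (G/C), site 24 (A/C), site 27 (T/A), site 29 (G/C), site 32 (T/C), site 33 (A/C), site 35 (C/A), site 36 (T/A), site 37 (A/T), site 43 (C/G), site 44 (C/T).
30 of the 46 sites match, so the percent identity is 30/46 × 100 = 65.22%.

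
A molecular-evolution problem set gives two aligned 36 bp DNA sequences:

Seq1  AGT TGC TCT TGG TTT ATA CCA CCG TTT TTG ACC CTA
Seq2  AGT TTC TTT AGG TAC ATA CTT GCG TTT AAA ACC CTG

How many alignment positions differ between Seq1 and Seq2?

Mismatches occur at site 5 (G/T), site 8 (C/T), site 10 (T/A), site 14 (T/A), site 15 (T/C), site 20 (C/T), site 21 (A/T), site 22 (C/G), site 28 (T/A), site 29 (T/A), site 30 (G/A), site 36 (A/G).
That gives 12 mismatches out of 36 aligned sites, so the Hamming distance is 12.

12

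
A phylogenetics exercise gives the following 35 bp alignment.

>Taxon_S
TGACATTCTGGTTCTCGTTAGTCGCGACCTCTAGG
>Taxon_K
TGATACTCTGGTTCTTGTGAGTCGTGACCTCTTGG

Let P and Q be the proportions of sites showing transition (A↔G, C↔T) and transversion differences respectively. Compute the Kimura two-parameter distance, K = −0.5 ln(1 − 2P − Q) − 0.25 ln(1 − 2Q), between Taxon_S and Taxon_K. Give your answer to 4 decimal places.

0.1986

The sequences differ at positions 4 (C/T, transition), 6 (T/C, transition), 16 (C/T, transition), 19 (T/G, transversion), 25 (C/T, transition), 33 (A/T, transversion).
Of the 6 differences, 4 transitions and 2 transversions over 35 sites: P = 4/35 = 0.114286, Q = 2/35 = 0.057143.
d = −0.5·ln(0.714285) − 0.25·ln(0.885714) = −0.5·(-0.336473) − 0.25·(-0.121361) = 0.1986.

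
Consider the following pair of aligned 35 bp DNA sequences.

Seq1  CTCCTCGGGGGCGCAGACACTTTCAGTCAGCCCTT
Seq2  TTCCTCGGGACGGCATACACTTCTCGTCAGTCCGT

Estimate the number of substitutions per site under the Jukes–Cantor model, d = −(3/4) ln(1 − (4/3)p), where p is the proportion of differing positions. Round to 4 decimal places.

0.3597

The sequences differ at positions 1 (C/T), 10 (G/A), 11 (G/C), 12 (C/G), 16 (G/T), 23 (T/C), 24 (C/T), 25 (A/C), 31 (C/T), 34 (T/G).
p = 10/35 = 0.285714.
d = −0.75 · ln(1 − (4/3)·0.285714) = −0.75 · ln(0.619048) = −0.75 · (-0.479572) = 0.3597.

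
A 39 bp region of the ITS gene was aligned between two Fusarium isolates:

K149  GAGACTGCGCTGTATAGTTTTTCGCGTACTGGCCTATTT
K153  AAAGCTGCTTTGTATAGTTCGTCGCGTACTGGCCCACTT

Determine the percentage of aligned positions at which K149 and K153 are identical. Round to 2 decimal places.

76.92%

Mismatches occur at site 1 (G/A), site 3 (G/A), site 4 (A/G), site 9 (G/T), site 10 (C/T), site 20 (T/C), site 21 (T/G), site 35 (T/C), site 37 (T/C).
30 of the 39 sites match, so the percent identity is 30/39 × 100 = 76.92%.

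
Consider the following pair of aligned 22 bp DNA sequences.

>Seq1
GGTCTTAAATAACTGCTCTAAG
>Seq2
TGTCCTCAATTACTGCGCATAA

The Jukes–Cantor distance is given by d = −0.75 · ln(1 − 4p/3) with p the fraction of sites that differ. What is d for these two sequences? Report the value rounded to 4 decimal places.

0.4975

Mismatches occur at site 1 (G→T), site 5 (T→C), site 7 (A→C), site 11 (A→T), site 17 (T→G), site 19 (T→A), site 20 (A→T), site 22 (G→A).
p = 8/22 = 0.363636.
d = −0.75 · ln(1 − (4/3)·0.363636) = −0.75 · ln(0.515152) = −0.75 · (-0.663293) = 0.4975.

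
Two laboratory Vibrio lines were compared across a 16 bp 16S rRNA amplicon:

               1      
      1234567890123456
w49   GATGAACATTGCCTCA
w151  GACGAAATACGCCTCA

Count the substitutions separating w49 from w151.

Differing sites — 3:T/C; 7:C/A; 8:A/T; 9:T/A; 10:T/C.
That gives 5 mismatches out of 16 aligned sites, so the Hamming distance is 5.

5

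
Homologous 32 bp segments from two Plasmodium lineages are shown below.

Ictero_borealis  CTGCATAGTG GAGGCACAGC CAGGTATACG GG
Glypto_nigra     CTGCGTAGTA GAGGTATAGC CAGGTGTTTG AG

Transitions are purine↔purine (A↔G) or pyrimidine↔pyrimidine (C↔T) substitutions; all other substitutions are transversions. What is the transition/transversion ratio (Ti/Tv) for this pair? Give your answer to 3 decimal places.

The sequences differ at positions 5 (A/G, transition), 10 (G/A, transition), 15 (C/T, transition), 17 (C/T, transition), 26 (A/G, transition), 28 (A/T, transversion), 29 (C/T, transition), 31 (G/A, transition).
Of the 8 differences, 7 transitions and 1 transversion, so Ti/Tv = 7/1 = 7.000.

7.000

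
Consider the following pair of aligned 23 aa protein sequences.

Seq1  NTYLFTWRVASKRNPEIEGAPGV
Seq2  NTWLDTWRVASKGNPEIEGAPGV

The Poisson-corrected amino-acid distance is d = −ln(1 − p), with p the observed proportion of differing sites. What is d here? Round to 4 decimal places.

Mismatches occur at site 3 (Y→W), site 5 (F→D), site 13 (R→G).
p = 3/23 = 0.130435.
d = −ln(1 − 0.130435) = −ln(0.869565) = 0.1398.

0.1398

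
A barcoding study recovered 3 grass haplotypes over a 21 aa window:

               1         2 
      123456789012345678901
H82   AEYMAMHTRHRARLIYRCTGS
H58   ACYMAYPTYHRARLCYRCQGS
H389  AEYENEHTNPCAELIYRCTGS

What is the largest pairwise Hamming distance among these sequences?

11

Pairwise Hamming distances:
  H82 vs H58: 6
  H82 vs H389: 7
  H58 vs H389: 11
The largest is 11, between H58 and H389.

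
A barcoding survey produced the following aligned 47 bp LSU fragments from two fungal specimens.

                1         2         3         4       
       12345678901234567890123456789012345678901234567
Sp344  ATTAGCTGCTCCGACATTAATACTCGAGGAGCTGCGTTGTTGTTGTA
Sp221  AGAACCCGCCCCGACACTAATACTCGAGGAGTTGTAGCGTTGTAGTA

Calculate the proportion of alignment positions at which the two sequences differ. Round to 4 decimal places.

Differing sites — 2:T/G; 3:T/A; 5:G/C; 7:T/C; 10:T/C; 17:T/C; 32:C/T; 35:C/T; 36:G/A; 37:T/G; 38:T/C; 44:T/A.
There are 12 differences over 47 sites, so p = 12/47 = 0.2553.

0.2553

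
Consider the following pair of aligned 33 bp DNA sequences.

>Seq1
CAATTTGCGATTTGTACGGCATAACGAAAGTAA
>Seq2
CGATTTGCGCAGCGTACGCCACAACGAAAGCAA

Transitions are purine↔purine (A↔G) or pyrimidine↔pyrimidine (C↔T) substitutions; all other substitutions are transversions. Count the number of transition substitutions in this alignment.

The sequences differ at positions 2 (A/G, transition), 10 (A/C, transversion), 11 (T/A, transversion), 12 (T/G, transversion), 13 (T/C, transition), 19 (G/C, transversion), 22 (T/C, transition), 31 (T/C, transition).
Of the 8 differences, 4 transitions and 4 transversions, so the answer is 4.

4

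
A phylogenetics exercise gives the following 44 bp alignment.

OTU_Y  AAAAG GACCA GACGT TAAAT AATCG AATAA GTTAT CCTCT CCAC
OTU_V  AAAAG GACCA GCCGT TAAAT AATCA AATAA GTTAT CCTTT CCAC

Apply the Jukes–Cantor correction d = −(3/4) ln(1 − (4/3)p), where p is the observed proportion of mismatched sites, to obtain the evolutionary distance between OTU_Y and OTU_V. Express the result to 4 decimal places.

0.0715

The sequences differ at positions 12 (A/C), 25 (G/A), 39 (C/T).
p = 3/44 = 0.068182.
d = −0.75 · ln(1 − (4/3)·0.068182) = −0.75 · ln(0.909091) = −0.75 · (-0.095310) = 0.0715.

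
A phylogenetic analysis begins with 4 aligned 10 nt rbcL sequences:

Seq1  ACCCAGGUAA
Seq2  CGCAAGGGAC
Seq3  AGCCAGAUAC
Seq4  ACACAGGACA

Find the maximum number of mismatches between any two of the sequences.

Pairwise Hamming distances:
  Seq1 vs Seq2: 5
  Seq1 vs Seq3: 3
  Seq1 vs Seq4: 3
  Seq2 vs Seq3: 4
  Seq2 vs Seq4: 7
  Seq3 vs Seq4: 6
The largest is 7, between Seq2 and Seq4.

7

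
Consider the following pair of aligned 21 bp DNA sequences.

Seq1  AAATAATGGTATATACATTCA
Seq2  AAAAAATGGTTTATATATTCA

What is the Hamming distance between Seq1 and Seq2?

3

Differing sites — 4:T/A; 11:A/T; 16:C/T.
That gives 3 mismatches out of 21 aligned sites, so the Hamming distance is 3.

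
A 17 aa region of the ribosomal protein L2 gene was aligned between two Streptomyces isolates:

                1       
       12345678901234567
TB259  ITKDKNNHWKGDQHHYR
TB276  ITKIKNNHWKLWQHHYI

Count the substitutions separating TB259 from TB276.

The sequences differ at positions 4 (D/I), 11 (G/L), 12 (D/W), 17 (R/I).
That gives 4 mismatches out of 17 aligned sites, so the Hamming distance is 4.

4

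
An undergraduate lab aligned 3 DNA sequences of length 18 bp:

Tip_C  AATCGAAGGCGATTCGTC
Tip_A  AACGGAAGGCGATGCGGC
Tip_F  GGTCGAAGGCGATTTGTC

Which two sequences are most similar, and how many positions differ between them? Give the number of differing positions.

3

Pairwise Hamming distances:
  Tip_C vs Tip_A: 4
  Tip_C vs Tip_F: 3
  Tip_A vs Tip_F: 7
The smallest is 3, between Tip_C and Tip_F.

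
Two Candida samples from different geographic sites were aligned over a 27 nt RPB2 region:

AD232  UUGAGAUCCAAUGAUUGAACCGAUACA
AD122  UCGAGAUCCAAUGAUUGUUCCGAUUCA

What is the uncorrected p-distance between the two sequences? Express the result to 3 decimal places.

0.148

Differing sites — 2:U/C; 18:A/U; 19:A/U; 25:A/U.
There are 4 differences over 27 sites, so p = 4/27 = 0.148.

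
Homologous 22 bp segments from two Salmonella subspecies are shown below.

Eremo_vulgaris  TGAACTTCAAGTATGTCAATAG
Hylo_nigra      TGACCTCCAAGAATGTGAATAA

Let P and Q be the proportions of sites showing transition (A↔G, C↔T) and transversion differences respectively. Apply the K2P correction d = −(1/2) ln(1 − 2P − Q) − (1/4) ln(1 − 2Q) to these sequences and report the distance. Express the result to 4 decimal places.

0.2711

Mismatches occur at site 4 (A↔C, transversion), site 7 (T↔C, transition), site 12 (T↔A, transversion), site 17 (C↔G, transversion), site 22 (G↔A, transition).
Of the 5 differences, 2 transitions and 3 transversions over 22 sites: P = 2/22 = 0.090909, Q = 3/22 = 0.136364.
d = −0.5·ln(0.681818) − 0.25·ln(0.727272) = −0.5·(-0.382993) − 0.25·(-0.318455) = 0.2711.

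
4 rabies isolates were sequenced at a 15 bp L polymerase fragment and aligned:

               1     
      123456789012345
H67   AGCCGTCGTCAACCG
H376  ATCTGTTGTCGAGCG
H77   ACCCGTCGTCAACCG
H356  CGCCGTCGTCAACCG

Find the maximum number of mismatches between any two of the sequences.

Pairwise Hamming distances:
  H67 vs H376: 5
  H67 vs H77: 1
  H67 vs H356: 1
  H376 vs H77: 5
  H376 vs H356: 6
  H77 vs H356: 2
The largest is 6, between H376 and H356.

6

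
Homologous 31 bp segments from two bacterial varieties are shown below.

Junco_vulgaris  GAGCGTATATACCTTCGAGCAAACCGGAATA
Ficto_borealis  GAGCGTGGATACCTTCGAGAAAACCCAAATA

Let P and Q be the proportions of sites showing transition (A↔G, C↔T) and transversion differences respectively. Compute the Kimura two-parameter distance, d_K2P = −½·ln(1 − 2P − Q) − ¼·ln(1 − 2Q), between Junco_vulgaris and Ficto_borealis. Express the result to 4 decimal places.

0.1817

Mismatches occur at site 7 (A/G, transition), site 8 (T/G, transversion), site 20 (C/A, transversion), site 26 (G/C, transversion), site 27 (G/A, transition).
Of the 5 differences, 2 transitions and 3 transversions over 31 sites: P = 2/31 = 0.064516, Q = 3/31 = 0.096774.
d = −0.5·ln(0.774194) − 0.25·ln(0.806452) = −0.5·(-0.255933) − 0.25·(-0.215111) = 0.1817.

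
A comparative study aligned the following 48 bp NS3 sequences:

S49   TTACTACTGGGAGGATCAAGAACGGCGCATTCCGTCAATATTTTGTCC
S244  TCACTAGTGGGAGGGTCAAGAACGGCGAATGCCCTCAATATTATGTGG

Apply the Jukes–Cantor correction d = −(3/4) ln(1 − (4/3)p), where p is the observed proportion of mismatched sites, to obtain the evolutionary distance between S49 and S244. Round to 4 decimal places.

0.2158

The sequences differ at positions 2 (T/C), 7 (C/G), 15 (A/G), 28 (C/A), 31 (T/G), 34 (G/C), 43 (T/A), 47 (C/G), 48 (C/G).
p = 9/48 = 0.187500.
d = −0.75 · ln(1 − (4/3)·0.187500) = −0.75 · ln(0.750000) = −0.75 · (-0.287682) = 0.2158.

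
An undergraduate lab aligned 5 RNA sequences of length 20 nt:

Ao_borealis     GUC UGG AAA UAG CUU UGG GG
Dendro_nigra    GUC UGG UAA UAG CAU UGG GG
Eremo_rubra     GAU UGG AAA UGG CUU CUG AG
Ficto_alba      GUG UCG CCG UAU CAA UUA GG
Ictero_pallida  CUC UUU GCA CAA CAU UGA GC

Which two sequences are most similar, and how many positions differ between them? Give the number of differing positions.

Pairwise Hamming distances:
  Ao_borealis vs Dendro_nigra: 2
  Ao_borealis vs Eremo_rubra: 6
  Ao_borealis vs Ficto_alba: 10
  Ao_borealis vs Ictero_pallida: 10
  Dendro_nigra vs Eremo_rubra: 8
  Dendro_nigra vs Ficto_alba: 9
  Dendro_nigra vs Ictero_pallida: 9
  Eremo_rubra vs Ficto_alba: 13
  Eremo_rubra vs Ictero_pallida: 16
  Ficto_alba vs Ictero_pallida: 11
The smallest is 2, between Ao_borealis and Dendro_nigra.

2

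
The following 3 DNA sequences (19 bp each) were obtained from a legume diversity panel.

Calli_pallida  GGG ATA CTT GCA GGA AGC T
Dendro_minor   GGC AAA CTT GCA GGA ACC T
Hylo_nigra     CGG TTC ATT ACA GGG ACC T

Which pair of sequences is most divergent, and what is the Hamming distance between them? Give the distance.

Pairwise Hamming distances:
  Calli_pallida vs Dendro_minor: 3
  Calli_pallida vs Hylo_nigra: 7
  Dendro_minor vs Hylo_nigra: 8
The largest is 8, between Dendro_minor and Hylo_nigra.

8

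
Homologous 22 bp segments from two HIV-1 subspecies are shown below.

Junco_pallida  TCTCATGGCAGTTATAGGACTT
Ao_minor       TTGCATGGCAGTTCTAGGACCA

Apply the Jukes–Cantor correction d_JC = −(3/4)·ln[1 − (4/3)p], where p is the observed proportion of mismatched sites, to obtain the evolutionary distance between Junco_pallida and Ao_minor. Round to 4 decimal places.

0.2708

Differing sites — 2:C/T; 3:T/G; 14:A/C; 21:T/C; 22:T/A.
p = 5/22 = 0.227273.
d = −0.75 · ln(1 − (4/3)·0.227273) = −0.75 · ln(0.696969) = −0.75 · (-0.361014) = 0.2708.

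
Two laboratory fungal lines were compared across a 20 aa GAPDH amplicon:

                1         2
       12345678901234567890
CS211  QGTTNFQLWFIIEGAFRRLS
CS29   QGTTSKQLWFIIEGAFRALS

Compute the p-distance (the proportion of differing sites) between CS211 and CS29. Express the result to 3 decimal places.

0.150

The sequences differ at positions 5 (N/S), 6 (F/K), 18 (R/A).
There are 3 differences over 20 sites, so p = 3/20 = 0.150.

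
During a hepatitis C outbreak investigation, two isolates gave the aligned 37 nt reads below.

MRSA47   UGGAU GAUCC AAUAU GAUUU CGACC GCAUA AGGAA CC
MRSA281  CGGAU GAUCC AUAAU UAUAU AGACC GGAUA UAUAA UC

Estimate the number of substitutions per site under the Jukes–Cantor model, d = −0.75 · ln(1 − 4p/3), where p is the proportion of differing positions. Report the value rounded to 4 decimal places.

0.3786

The sequences differ at positions 1 (U/C), 12 (A/U), 13 (U/A), 16 (G/U), 19 (U/A), 21 (C/A), 27 (C/G), 31 (A/U), 32 (G/A), 33 (G/U), 36 (C/U).
p = 11/37 = 0.297297.
d = −0.75 · ln(1 − (4/3)·0.297297) = −0.75 · ln(0.603604) = −0.75 · (-0.504837) = 0.3786.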